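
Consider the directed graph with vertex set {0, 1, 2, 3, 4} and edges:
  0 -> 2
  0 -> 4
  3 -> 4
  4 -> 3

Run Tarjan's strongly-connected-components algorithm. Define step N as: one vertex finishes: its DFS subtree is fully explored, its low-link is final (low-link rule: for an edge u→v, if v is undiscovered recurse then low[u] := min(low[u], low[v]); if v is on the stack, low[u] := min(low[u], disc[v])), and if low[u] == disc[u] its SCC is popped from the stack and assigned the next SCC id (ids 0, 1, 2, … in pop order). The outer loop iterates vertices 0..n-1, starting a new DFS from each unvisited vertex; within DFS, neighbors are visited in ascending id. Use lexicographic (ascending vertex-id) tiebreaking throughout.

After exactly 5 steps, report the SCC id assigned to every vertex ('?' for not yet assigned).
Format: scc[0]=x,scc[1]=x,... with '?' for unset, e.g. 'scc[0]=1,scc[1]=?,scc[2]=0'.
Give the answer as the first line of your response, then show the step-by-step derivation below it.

scc[0]=2,scc[1]=3,scc[2]=0,scc[3]=1,scc[4]=1

step 1: low=(low[0]=0,low[1]=?,low[2]=1,low[3]=?,low[4]=?); scc=(scc[0]=?,scc[1]=?,scc[2]=0,scc[3]=?,scc[4]=?)
step 2: low=(low[0]=0,low[1]=?,low[2]=1,low[3]=2,low[4]=2); scc=(scc[0]=?,scc[1]=?,scc[2]=0,scc[3]=?,scc[4]=?)
step 3: low=(low[0]=0,low[1]=?,low[2]=1,low[3]=2,low[4]=2); scc=(scc[0]=?,scc[1]=?,scc[2]=0,scc[3]=1,scc[4]=1)
step 4: low=(low[0]=0,low[1]=?,low[2]=1,low[3]=2,low[4]=2); scc=(scc[0]=2,scc[1]=?,scc[2]=0,scc[3]=1,scc[4]=1)
step 5: low=(low[0]=0,low[1]=4,low[2]=1,low[3]=2,low[4]=2); scc=(scc[0]=2,scc[1]=3,scc[2]=0,scc[3]=1,scc[4]=1)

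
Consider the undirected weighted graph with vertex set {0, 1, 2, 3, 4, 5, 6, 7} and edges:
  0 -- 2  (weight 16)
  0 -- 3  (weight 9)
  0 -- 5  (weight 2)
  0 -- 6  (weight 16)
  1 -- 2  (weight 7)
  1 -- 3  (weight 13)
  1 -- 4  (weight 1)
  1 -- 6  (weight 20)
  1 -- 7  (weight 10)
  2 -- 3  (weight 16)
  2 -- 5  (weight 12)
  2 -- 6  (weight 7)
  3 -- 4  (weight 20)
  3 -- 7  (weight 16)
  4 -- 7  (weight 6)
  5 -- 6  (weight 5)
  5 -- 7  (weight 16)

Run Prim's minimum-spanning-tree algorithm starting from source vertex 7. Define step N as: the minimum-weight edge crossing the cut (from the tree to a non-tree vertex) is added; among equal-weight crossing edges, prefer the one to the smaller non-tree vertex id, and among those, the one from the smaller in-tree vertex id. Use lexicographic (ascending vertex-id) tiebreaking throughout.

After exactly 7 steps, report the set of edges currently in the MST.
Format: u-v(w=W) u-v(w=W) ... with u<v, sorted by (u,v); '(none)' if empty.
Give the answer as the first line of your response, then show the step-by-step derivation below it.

0-3(w=9) 0-5(w=2) 1-2(w=7) 1-4(w=1) 2-6(w=7) 4-7(w=6) 5-6(w=5)

step 1: add edge 4-7 (w=6); MST = {4-7(w=6)}
step 2: add edge 1-4 (w=1); MST = {1-4(w=1) 4-7(w=6)}
step 3: add edge 1-2 (w=7); MST = {1-2(w=7) 1-4(w=1) 4-7(w=6)}
step 4: add edge 2-6 (w=7); MST = {1-2(w=7) 1-4(w=1) 2-6(w=7) 4-7(w=6)}
step 5: add edge 5-6 (w=5); MST = {1-2(w=7) 1-4(w=1) 2-6(w=7) 4-7(w=6) 5-6(w=5)}
step 6: add edge 0-5 (w=2); MST = {0-5(w=2) 1-2(w=7) 1-4(w=1) 2-6(w=7) 4-7(w=6) 5-6(w=5)}
step 7: add edge 0-3 (w=9); MST = {0-3(w=9) 0-5(w=2) 1-2(w=7) 1-4(w=1) 2-6(w=7) 4-7(w=6) 5-6(w=5)}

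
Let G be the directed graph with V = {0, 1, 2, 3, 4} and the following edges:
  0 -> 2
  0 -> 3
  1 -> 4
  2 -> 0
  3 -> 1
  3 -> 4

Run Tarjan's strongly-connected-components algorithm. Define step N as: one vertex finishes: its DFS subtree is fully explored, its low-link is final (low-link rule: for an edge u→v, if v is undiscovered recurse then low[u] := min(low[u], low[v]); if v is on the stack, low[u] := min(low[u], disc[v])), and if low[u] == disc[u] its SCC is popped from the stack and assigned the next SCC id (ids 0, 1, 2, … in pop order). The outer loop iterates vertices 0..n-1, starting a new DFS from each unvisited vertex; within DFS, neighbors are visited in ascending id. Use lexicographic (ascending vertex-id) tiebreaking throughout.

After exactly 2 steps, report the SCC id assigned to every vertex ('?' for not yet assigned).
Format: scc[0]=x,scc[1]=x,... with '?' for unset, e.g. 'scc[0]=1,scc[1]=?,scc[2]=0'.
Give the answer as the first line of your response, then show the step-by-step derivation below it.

scc[0]=?,scc[1]=?,scc[2]=?,scc[3]=?,scc[4]=0

step 1: low=(low[0]=0,low[1]=?,low[2]=0,low[3]=?,low[4]=?); scc=(scc[0]=?,scc[1]=?,scc[2]=?,scc[3]=?,scc[4]=?)
step 2: low=(low[0]=0,low[1]=3,low[2]=0,low[3]=2,low[4]=4); scc=(scc[0]=?,scc[1]=?,scc[2]=?,scc[3]=?,scc[4]=0)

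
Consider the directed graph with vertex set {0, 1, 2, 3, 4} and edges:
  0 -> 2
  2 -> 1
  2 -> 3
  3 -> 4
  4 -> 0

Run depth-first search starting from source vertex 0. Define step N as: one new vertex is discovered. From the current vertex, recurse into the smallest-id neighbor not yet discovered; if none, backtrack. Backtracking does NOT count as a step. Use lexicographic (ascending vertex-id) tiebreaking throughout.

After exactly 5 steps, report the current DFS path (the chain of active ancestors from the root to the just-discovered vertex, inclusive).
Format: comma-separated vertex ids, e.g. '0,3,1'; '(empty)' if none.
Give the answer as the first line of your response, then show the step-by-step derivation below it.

0,2,3,4

step 1: discover 0; path=0; order=0
step 2: discover 2; path=0>2; order=0,2
step 3: discover 1; path=0>2>1; order=0,2,1
step 4: discover 3; path=0>2>3; order=0,2,1,3
step 5: discover 4; path=0>2>3>4; order=0,2,1,3,4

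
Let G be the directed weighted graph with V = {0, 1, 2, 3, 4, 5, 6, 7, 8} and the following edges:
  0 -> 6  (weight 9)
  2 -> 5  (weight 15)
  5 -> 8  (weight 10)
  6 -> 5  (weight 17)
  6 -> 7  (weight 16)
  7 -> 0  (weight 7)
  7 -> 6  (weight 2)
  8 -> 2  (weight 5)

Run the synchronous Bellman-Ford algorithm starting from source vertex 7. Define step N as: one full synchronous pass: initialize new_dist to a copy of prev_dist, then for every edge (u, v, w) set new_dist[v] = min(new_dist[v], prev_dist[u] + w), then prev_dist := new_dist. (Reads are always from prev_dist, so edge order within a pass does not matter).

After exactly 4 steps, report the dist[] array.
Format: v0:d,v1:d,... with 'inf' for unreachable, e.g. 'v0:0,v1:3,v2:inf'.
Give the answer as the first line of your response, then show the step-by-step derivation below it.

v0:7,v1:inf,v2:34,v3:inf,v4:inf,v5:19,v6:2,v7:0,v8:29

step 1: dist = v0:7,v1:inf,v2:inf,v3:inf,v4:inf,v5:inf,v6:2,v7:0,v8:inf
step 2: dist = v0:7,v1:inf,v2:inf,v3:inf,v4:inf,v5:19,v6:2,v7:0,v8:inf
step 3: dist = v0:7,v1:inf,v2:inf,v3:inf,v4:inf,v5:19,v6:2,v7:0,v8:29
step 4: dist = v0:7,v1:inf,v2:34,v3:inf,v4:inf,v5:19,v6:2,v7:0,v8:29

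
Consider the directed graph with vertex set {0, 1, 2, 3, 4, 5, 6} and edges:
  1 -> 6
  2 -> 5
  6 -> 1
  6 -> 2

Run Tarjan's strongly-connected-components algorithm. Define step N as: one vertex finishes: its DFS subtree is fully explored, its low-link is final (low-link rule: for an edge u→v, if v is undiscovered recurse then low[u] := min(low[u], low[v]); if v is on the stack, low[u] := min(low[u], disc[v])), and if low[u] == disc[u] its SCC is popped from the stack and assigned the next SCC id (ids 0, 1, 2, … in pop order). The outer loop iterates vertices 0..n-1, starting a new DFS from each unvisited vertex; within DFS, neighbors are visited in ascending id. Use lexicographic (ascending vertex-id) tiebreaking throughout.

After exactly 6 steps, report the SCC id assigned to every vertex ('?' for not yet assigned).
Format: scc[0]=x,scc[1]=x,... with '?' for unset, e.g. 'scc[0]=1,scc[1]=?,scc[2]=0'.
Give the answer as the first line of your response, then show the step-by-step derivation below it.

scc[0]=0,scc[1]=3,scc[2]=2,scc[3]=4,scc[4]=?,scc[5]=1,scc[6]=3

step 1: low=(low[0]=0,low[1]=?,low[2]=?,low[3]=?,low[4]=?,low[5]=?,low[6]=?); scc=(scc[0]=0,scc[1]=?,scc[2]=?,scc[3]=?,scc[4]=?,scc[5]=?,scc[6]=?)
step 2: low=(low[0]=0,low[1]=1,low[2]=3,low[3]=?,low[4]=?,low[5]=4,low[6]=1); scc=(scc[0]=0,scc[1]=?,scc[2]=?,scc[3]=?,scc[4]=?,scc[5]=1,scc[6]=?)
step 3: low=(low[0]=0,low[1]=1,low[2]=3,low[3]=?,low[4]=?,low[5]=4,low[6]=1); scc=(scc[0]=0,scc[1]=?,scc[2]=2,scc[3]=?,scc[4]=?,scc[5]=1,scc[6]=?)
step 4: low=(low[0]=0,low[1]=1,low[2]=3,low[3]=?,low[4]=?,low[5]=4,low[6]=1); scc=(scc[0]=0,scc[1]=?,scc[2]=2,scc[3]=?,scc[4]=?,scc[5]=1,scc[6]=?)
step 5: low=(low[0]=0,low[1]=1,low[2]=3,low[3]=?,low[4]=?,low[5]=4,low[6]=1); scc=(scc[0]=0,scc[1]=3,scc[2]=2,scc[3]=?,scc[4]=?,scc[5]=1,scc[6]=3)
step 6: low=(low[0]=0,low[1]=1,low[2]=3,low[3]=5,low[4]=?,low[5]=4,low[6]=1); scc=(scc[0]=0,scc[1]=3,scc[2]=2,scc[3]=4,scc[4]=?,scc[5]=1,scc[6]=3)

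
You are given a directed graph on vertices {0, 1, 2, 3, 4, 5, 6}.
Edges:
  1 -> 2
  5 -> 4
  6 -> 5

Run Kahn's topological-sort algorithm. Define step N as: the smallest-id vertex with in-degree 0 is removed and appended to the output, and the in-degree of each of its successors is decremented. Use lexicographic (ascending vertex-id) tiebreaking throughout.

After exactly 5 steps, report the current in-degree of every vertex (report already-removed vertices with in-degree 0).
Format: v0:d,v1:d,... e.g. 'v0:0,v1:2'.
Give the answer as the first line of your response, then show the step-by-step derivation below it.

v0:0,v1:0,v2:0,v3:0,v4:1,v5:0,v6:0

step 1: output 0; order=[0]; indeg=(0,0,1,0,1,1,0)
step 2: output 1; order=[0,1]; indeg=(0,0,0,0,1,1,0)
step 3: output 2; order=[0,1,2]; indeg=(0,0,0,0,1,1,0)
step 4: output 3; order=[0,1,2,3]; indeg=(0,0,0,0,1,1,0)
step 5: output 6; order=[0,1,2,3,6]; indeg=(0,0,0,0,1,0,0)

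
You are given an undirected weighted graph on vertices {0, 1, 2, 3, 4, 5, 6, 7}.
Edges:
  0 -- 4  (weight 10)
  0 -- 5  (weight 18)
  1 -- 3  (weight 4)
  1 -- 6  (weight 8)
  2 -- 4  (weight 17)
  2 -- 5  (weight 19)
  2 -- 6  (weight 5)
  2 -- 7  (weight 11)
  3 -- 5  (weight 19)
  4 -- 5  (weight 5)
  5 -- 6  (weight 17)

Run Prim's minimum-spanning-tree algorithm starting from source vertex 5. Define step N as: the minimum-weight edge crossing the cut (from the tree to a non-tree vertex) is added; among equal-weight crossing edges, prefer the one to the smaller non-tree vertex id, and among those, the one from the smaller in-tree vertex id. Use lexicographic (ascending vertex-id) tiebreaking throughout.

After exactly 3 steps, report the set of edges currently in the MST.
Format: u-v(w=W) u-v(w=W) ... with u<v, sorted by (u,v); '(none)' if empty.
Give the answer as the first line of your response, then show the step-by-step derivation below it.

0-4(w=10) 2-4(w=17) 4-5(w=5)

step 1: add edge 4-5 (w=5); MST = {4-5(w=5)}
step 2: add edge 0-4 (w=10); MST = {0-4(w=10) 4-5(w=5)}
step 3: add edge 2-4 (w=17); MST = {0-4(w=10) 2-4(w=17) 4-5(w=5)}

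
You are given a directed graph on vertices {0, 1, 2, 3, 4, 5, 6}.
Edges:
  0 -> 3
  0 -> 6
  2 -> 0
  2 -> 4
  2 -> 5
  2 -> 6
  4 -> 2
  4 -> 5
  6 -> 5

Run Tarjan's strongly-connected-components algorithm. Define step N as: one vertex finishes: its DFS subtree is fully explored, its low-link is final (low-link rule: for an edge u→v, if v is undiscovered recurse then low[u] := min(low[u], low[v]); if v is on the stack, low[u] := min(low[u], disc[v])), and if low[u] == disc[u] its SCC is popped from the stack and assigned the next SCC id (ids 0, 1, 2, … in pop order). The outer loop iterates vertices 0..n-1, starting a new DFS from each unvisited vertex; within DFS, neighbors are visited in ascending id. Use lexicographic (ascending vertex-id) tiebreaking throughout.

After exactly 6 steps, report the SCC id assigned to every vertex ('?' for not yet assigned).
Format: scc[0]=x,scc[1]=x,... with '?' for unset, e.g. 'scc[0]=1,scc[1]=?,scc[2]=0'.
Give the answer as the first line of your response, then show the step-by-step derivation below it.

scc[0]=3,scc[1]=4,scc[2]=?,scc[3]=0,scc[4]=?,scc[5]=1,scc[6]=2

step 1: low=(low[0]=0,low[1]=?,low[2]=?,low[3]=1,low[4]=?,low[5]=?,low[6]=?); scc=(scc[0]=?,scc[1]=?,scc[2]=?,scc[3]=0,scc[4]=?,scc[5]=?,scc[6]=?)
step 2: low=(low[0]=0,low[1]=?,low[2]=?,low[3]=1,low[4]=?,low[5]=3,low[6]=2); scc=(scc[0]=?,scc[1]=?,scc[2]=?,scc[3]=0,scc[4]=?,scc[5]=1,scc[6]=?)
step 3: low=(low[0]=0,low[1]=?,low[2]=?,low[3]=1,low[4]=?,low[5]=3,low[6]=2); scc=(scc[0]=?,scc[1]=?,scc[2]=?,scc[3]=0,scc[4]=?,scc[5]=1,scc[6]=2)
step 4: low=(low[0]=0,low[1]=?,low[2]=?,low[3]=1,low[4]=?,low[5]=3,low[6]=2); scc=(scc[0]=3,scc[1]=?,scc[2]=?,scc[3]=0,scc[4]=?,scc[5]=1,scc[6]=2)
step 5: low=(low[0]=0,low[1]=4,low[2]=?,low[3]=1,low[4]=?,low[5]=3,low[6]=2); scc=(scc[0]=3,scc[1]=4,scc[2]=?,scc[3]=0,scc[4]=?,scc[5]=1,scc[6]=2)
step 6: low=(low[0]=0,low[1]=4,low[2]=5,low[3]=1,low[4]=5,low[5]=3,low[6]=2); scc=(scc[0]=3,scc[1]=4,scc[2]=?,scc[3]=0,scc[4]=?,scc[5]=1,scc[6]=2)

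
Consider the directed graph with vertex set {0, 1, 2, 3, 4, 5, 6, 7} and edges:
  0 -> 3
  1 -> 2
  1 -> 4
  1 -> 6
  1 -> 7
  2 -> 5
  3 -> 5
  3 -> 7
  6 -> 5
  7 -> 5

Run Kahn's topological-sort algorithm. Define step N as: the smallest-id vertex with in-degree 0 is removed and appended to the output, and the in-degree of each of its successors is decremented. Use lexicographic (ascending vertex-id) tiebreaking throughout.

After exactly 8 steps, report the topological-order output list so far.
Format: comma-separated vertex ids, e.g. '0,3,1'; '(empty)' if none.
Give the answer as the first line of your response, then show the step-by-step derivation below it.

0,1,2,3,4,6,7,5

step 1: output 0; order=[0]; indeg=(0,0,1,0,1,4,1,2)
step 2: output 1; order=[0,1]; indeg=(0,0,0,0,0,4,0,1)
step 3: output 2; order=[0,1,2]; indeg=(0,0,0,0,0,3,0,1)
step 4: output 3; order=[0,1,2,3]; indeg=(0,0,0,0,0,2,0,0)
step 5: output 4; order=[0,1,2,3,4]; indeg=(0,0,0,0,0,2,0,0)
step 6: output 6; order=[0,1,2,3,4,6]; indeg=(0,0,0,0,0,1,0,0)
step 7: output 7; order=[0,1,2,3,4,6,7]; indeg=(0,0,0,0,0,0,0,0)
step 8: output 5; order=[0,1,2,3,4,6,7,5]; indeg=(0,0,0,0,0,0,0,0)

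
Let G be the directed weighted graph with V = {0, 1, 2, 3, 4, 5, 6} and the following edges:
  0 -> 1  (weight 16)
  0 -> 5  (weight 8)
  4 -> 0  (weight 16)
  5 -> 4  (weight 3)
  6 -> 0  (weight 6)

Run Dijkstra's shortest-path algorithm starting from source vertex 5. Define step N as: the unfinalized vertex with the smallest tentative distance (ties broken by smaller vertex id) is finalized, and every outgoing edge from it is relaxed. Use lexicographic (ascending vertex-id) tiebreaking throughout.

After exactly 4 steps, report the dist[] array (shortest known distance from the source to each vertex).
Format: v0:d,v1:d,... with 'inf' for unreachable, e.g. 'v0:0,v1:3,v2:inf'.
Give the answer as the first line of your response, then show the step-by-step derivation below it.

v0:19,v1:35,v2:inf,v3:inf,v4:3,v5:0,v6:inf

step 1: dist = v0:inf,v1:inf,v2:inf,v3:inf,v4:3,v5:0,v6:inf
step 2: dist = v0:19,v1:inf,v2:inf,v3:inf,v4:3,v5:0,v6:inf
step 3: dist = v0:19,v1:35,v2:inf,v3:inf,v4:3,v5:0,v6:inf
step 4: dist = v0:19,v1:35,v2:inf,v3:inf,v4:3,v5:0,v6:inf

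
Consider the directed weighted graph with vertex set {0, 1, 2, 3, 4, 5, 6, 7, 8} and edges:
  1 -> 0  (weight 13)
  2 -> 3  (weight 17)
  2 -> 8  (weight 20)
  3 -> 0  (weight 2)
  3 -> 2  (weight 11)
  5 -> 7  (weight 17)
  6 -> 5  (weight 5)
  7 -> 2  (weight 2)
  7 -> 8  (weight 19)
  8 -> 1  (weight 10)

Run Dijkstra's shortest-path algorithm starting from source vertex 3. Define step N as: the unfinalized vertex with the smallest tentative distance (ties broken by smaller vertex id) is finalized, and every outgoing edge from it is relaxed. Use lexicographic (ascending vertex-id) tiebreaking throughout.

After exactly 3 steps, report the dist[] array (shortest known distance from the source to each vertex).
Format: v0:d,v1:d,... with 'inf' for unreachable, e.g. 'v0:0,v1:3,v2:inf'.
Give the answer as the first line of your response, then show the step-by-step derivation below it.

v0:2,v1:inf,v2:11,v3:0,v4:inf,v5:inf,v6:inf,v7:inf,v8:31

step 1: dist = v0:2,v1:inf,v2:11,v3:0,v4:inf,v5:inf,v6:inf,v7:inf,v8:inf
step 2: dist = v0:2,v1:inf,v2:11,v3:0,v4:inf,v5:inf,v6:inf,v7:inf,v8:inf
step 3: dist = v0:2,v1:inf,v2:11,v3:0,v4:inf,v5:inf,v6:inf,v7:inf,v8:31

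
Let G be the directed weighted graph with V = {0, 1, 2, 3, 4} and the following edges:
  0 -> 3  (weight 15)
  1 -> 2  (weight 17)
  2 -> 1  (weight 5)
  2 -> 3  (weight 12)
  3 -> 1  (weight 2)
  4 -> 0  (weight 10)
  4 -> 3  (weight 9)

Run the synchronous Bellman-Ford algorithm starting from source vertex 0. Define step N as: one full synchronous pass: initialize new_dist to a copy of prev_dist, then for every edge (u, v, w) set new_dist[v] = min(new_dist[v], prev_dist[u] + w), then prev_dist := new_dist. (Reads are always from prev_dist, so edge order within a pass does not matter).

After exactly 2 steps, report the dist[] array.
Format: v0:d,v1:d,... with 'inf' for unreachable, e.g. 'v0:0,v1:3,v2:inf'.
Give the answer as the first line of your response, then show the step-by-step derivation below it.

v0:0,v1:17,v2:inf,v3:15,v4:inf

step 1: dist = v0:0,v1:inf,v2:inf,v3:15,v4:inf
step 2: dist = v0:0,v1:17,v2:inf,v3:15,v4:inf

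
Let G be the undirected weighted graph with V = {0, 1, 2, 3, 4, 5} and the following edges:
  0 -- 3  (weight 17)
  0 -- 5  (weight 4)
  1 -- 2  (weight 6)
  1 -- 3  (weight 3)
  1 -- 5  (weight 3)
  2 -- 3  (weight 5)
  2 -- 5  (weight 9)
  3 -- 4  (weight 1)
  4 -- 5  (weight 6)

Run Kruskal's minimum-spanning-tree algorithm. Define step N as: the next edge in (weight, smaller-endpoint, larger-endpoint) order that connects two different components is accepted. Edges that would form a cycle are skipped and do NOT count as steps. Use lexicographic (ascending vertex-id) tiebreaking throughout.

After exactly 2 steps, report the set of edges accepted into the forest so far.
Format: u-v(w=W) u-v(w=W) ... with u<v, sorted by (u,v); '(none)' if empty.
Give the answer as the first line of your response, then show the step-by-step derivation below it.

1-3(w=3) 3-4(w=1)

step 1: add edge 3-4 (w=1); MST = {3-4(w=1)}
step 2: add edge 1-3 (w=3); MST = {1-3(w=3) 3-4(w=1)}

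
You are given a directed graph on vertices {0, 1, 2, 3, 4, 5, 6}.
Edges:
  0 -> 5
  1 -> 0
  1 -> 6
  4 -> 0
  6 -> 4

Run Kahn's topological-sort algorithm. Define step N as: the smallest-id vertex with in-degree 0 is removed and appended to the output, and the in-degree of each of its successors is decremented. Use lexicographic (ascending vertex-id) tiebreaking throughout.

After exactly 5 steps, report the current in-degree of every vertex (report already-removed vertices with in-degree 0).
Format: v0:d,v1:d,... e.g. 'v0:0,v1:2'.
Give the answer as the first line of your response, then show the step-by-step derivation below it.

v0:0,v1:0,v2:0,v3:0,v4:0,v5:1,v6:0

step 1: output 1; order=[1]; indeg=(1,0,0,0,1,1,0)
step 2: output 2; order=[1,2]; indeg=(1,0,0,0,1,1,0)
step 3: output 3; order=[1,2,3]; indeg=(1,0,0,0,1,1,0)
step 4: output 6; order=[1,2,3,6]; indeg=(1,0,0,0,0,1,0)
step 5: output 4; order=[1,2,3,6,4]; indeg=(0,0,0,0,0,1,0)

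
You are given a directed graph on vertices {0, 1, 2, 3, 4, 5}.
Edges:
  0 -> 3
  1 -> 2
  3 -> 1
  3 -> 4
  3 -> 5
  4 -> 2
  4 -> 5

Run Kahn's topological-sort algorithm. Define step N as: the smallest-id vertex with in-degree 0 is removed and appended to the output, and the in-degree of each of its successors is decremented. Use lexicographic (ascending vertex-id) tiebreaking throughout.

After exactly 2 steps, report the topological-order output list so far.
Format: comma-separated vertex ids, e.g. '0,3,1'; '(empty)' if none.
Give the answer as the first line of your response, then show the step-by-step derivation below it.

0,3

step 1: output 0; order=[0]; indeg=(0,1,2,0,1,2)
step 2: output 3; order=[0,3]; indeg=(0,0,2,0,0,1)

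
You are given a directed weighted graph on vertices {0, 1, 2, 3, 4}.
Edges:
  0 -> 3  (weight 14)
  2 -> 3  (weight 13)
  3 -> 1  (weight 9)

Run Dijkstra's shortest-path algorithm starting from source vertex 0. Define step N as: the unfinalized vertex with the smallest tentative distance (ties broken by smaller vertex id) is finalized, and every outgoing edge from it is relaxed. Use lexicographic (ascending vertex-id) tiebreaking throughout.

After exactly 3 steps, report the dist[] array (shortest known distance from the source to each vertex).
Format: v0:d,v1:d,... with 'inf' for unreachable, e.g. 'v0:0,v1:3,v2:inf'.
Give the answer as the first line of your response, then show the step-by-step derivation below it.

v0:0,v1:23,v2:inf,v3:14,v4:inf

step 1: dist = v0:0,v1:inf,v2:inf,v3:14,v4:inf
step 2: dist = v0:0,v1:23,v2:inf,v3:14,v4:inf
step 3: dist = v0:0,v1:23,v2:inf,v3:14,v4:inf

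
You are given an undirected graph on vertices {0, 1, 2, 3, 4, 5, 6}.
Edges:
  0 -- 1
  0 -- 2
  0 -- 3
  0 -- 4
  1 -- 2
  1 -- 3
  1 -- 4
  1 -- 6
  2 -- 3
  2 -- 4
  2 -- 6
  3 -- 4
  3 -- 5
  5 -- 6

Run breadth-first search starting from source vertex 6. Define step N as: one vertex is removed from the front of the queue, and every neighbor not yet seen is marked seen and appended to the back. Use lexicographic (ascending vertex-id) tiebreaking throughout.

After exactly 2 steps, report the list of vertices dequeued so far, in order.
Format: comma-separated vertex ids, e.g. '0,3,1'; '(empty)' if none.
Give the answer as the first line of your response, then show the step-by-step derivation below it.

6,1

step 1: dequeue 6; queue=[1,2,5]; order=6
step 2: dequeue 1; queue=[2,5,0,3,4]; order=6,1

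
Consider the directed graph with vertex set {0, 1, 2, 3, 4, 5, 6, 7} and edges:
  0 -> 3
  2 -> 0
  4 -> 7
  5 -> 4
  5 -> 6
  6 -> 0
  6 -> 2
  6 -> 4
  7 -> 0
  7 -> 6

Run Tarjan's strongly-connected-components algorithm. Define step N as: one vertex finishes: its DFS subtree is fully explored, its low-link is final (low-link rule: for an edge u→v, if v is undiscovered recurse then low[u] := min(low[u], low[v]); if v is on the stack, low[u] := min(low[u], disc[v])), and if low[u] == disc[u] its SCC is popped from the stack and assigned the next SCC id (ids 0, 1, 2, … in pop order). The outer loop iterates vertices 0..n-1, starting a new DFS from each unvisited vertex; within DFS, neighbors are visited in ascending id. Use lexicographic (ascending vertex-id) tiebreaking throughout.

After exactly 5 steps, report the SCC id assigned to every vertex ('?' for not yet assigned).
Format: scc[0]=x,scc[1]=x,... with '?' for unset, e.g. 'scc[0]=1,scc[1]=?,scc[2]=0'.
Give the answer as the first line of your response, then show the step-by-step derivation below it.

scc[0]=1,scc[1]=2,scc[2]=3,scc[3]=0,scc[4]=?,scc[5]=?,scc[6]=?,scc[7]=?

step 1: low=(low[0]=0,low[1]=?,low[2]=?,low[3]=1,low[4]=?,low[5]=?,low[6]=?,low[7]=?); scc=(scc[0]=?,scc[1]=?,scc[2]=?,scc[3]=0,scc[4]=?,scc[5]=?,scc[6]=?,scc[7]=?)
step 2: low=(low[0]=0,low[1]=?,low[2]=?,low[3]=1,low[4]=?,low[5]=?,low[6]=?,low[7]=?); scc=(scc[0]=1,scc[1]=?,scc[2]=?,scc[3]=0,scc[4]=?,scc[5]=?,scc[6]=?,scc[7]=?)
step 3: low=(low[0]=0,low[1]=2,low[2]=?,low[3]=1,low[4]=?,low[5]=?,low[6]=?,low[7]=?); scc=(scc[0]=1,scc[1]=2,scc[2]=?,scc[3]=0,scc[4]=?,scc[5]=?,scc[6]=?,scc[7]=?)
step 4: low=(low[0]=0,low[1]=2,low[2]=3,low[3]=1,low[4]=?,low[5]=?,low[6]=?,low[7]=?); scc=(scc[0]=1,scc[1]=2,scc[2]=3,scc[3]=0,scc[4]=?,scc[5]=?,scc[6]=?,scc[7]=?)
step 5: low=(low[0]=0,low[1]=2,low[2]=3,low[3]=1,low[4]=4,low[5]=?,low[6]=4,low[7]=5); scc=(scc[0]=1,scc[1]=2,scc[2]=3,scc[3]=0,scc[4]=?,scc[5]=?,scc[6]=?,scc[7]=?)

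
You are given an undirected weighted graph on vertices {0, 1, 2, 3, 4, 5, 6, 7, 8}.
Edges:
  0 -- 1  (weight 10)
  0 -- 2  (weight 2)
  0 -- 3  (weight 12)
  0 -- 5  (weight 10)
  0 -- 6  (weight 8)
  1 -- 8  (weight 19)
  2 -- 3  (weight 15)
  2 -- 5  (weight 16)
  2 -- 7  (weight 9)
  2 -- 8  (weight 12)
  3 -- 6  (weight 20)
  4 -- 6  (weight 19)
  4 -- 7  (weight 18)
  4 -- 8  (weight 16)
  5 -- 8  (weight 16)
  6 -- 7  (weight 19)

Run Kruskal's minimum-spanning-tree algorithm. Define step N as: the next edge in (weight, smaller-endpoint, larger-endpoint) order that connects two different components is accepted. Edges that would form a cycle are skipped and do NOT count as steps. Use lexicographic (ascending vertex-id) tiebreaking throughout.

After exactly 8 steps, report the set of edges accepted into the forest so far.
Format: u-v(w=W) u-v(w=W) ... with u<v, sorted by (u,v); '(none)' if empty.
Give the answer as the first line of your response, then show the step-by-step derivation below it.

0-1(w=10) 0-2(w=2) 0-3(w=12) 0-5(w=10) 0-6(w=8) 2-7(w=9) 2-8(w=12) 4-8(w=16)

step 1: add edge 0-2 (w=2); MST = {0-2(w=2)}
step 2: add edge 0-6 (w=8); MST = {0-2(w=2) 0-6(w=8)}
step 3: add edge 2-7 (w=9); MST = {0-2(w=2) 0-6(w=8) 2-7(w=9)}
step 4: add edge 0-1 (w=10); MST = {0-1(w=10) 0-2(w=2) 0-6(w=8) 2-7(w=9)}
step 5: add edge 0-5 (w=10); MST = {0-1(w=10) 0-2(w=2) 0-5(w=10) 0-6(w=8) 2-7(w=9)}
step 6: add edge 0-3 (w=12); MST = {0-1(w=10) 0-2(w=2) 0-3(w=12) 0-5(w=10) 0-6(w=8) 2-7(w=9)}
step 7: add edge 2-8 (w=12); MST = {0-1(w=10) 0-2(w=2) 0-3(w=12) 0-5(w=10) 0-6(w=8) 2-7(w=9) 2-8(w=12)}
step 8: add edge 4-8 (w=16); MST = {0-1(w=10) 0-2(w=2) 0-3(w=12) 0-5(w=10) 0-6(w=8) 2-7(w=9) 2-8(w=12) 4-8(w=16)}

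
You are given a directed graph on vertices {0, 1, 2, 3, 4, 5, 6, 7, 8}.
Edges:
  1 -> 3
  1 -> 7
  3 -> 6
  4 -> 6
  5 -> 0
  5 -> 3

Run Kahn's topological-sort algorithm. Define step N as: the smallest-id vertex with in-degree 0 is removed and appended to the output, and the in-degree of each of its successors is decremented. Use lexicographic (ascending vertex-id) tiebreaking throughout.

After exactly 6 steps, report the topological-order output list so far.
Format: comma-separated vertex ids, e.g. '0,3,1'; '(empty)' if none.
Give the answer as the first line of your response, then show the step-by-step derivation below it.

1,2,4,5,0,3

step 1: output 1; order=[1]; indeg=(1,0,0,1,0,0,2,0,0)
step 2: output 2; order=[1,2]; indeg=(1,0,0,1,0,0,2,0,0)
step 3: output 4; order=[1,2,4]; indeg=(1,0,0,1,0,0,1,0,0)
step 4: output 5; order=[1,2,4,5]; indeg=(0,0,0,0,0,0,1,0,0)
step 5: output 0; order=[1,2,4,5,0]; indeg=(0,0,0,0,0,0,1,0,0)
step 6: output 3; order=[1,2,4,5,0,3]; indeg=(0,0,0,0,0,0,0,0,0)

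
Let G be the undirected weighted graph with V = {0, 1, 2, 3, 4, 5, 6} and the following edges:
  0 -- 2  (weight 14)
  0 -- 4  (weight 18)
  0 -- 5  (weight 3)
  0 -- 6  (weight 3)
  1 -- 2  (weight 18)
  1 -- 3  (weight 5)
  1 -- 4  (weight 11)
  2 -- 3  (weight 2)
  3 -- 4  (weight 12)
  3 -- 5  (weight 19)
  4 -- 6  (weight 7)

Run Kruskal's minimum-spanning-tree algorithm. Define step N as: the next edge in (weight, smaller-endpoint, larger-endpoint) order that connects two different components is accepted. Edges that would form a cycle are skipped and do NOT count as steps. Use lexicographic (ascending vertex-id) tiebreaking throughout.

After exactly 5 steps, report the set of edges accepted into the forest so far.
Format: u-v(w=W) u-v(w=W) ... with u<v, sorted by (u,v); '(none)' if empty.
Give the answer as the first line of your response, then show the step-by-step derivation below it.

0-5(w=3) 0-6(w=3) 1-3(w=5) 2-3(w=2) 4-6(w=7)

step 1: add edge 2-3 (w=2); MST = {2-3(w=2)}
step 2: add edge 0-5 (w=3); MST = {0-5(w=3) 2-3(w=2)}
step 3: add edge 0-6 (w=3); MST = {0-5(w=3) 0-6(w=3) 2-3(w=2)}
step 4: add edge 1-3 (w=5); MST = {0-5(w=3) 0-6(w=3) 1-3(w=5) 2-3(w=2)}
step 5: add edge 4-6 (w=7); MST = {0-5(w=3) 0-6(w=3) 1-3(w=5) 2-3(w=2) 4-6(w=7)}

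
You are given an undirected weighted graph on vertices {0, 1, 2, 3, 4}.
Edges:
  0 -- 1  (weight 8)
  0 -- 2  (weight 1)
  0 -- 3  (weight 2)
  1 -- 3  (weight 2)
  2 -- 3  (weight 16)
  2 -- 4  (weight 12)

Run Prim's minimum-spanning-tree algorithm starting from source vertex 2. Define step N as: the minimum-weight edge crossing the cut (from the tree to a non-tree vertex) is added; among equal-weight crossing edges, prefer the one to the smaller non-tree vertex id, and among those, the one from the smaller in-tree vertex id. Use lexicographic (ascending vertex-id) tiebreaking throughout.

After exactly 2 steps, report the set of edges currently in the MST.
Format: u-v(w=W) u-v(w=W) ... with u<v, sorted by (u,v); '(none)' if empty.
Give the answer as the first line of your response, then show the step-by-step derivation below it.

0-2(w=1) 0-3(w=2)

step 1: add edge 0-2 (w=1); MST = {0-2(w=1)}
step 2: add edge 0-3 (w=2); MST = {0-2(w=1) 0-3(w=2)}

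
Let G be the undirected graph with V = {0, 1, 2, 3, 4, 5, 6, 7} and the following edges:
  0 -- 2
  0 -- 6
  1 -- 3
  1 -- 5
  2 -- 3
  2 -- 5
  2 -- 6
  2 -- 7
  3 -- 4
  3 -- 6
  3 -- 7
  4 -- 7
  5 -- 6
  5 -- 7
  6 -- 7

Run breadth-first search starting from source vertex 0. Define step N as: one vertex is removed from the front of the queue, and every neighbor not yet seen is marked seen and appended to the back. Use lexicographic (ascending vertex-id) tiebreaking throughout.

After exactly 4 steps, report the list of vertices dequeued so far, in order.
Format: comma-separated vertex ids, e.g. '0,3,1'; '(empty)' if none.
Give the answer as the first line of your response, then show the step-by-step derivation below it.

0,2,6,3

step 1: dequeue 0; queue=[2,6]; order=0
step 2: dequeue 2; queue=[6,3,5,7]; order=0,2
step 3: dequeue 6; queue=[3,5,7]; order=0,2,6
step 4: dequeue 3; queue=[5,7,1,4]; order=0,2,6,3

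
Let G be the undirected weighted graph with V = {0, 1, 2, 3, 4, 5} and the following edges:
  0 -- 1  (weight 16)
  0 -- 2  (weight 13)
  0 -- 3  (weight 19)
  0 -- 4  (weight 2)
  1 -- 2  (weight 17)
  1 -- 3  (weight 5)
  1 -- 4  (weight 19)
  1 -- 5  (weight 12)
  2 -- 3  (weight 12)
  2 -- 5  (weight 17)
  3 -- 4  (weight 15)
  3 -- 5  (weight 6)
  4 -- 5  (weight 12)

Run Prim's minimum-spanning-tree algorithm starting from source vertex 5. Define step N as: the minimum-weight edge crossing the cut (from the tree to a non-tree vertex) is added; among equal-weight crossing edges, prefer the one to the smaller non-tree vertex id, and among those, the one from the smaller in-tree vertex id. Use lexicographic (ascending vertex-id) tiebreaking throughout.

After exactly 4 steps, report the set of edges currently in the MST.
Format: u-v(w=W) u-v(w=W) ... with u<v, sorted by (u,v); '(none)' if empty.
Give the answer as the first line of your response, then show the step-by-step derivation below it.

1-3(w=5) 2-3(w=12) 3-5(w=6) 4-5(w=12)

step 1: add edge 3-5 (w=6); MST = {3-5(w=6)}
step 2: add edge 1-3 (w=5); MST = {1-3(w=5) 3-5(w=6)}
step 3: add edge 2-3 (w=12); MST = {1-3(w=5) 2-3(w=12) 3-5(w=6)}
step 4: add edge 4-5 (w=12); MST = {1-3(w=5) 2-3(w=12) 3-5(w=6) 4-5(w=12)}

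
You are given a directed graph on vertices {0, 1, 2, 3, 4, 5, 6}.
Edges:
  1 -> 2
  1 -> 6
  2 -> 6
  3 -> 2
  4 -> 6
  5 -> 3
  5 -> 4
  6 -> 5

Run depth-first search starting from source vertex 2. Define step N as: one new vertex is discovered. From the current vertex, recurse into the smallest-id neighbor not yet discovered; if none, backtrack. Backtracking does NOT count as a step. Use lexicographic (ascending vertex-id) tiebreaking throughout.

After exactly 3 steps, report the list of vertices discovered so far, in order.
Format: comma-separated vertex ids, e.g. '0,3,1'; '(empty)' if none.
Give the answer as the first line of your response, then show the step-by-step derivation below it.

2,6,5

step 1: discover 2; path=2; order=2
step 2: discover 6; path=2>6; order=2,6
step 3: discover 5; path=2>6>5; order=2,6,5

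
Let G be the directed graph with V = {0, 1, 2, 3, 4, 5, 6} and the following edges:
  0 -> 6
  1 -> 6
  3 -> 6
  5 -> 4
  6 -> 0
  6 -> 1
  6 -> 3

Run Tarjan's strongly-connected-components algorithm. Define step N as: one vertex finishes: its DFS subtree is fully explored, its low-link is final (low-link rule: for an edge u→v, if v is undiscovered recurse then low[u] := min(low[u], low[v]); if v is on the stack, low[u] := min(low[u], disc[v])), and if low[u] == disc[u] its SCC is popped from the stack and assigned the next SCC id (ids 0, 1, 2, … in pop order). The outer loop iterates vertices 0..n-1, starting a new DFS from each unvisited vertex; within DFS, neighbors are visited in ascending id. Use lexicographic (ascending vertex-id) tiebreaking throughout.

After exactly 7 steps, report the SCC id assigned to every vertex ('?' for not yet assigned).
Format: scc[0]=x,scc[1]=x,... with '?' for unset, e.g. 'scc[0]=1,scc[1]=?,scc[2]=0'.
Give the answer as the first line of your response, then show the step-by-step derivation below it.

scc[0]=0,scc[1]=0,scc[2]=1,scc[3]=0,scc[4]=2,scc[5]=3,scc[6]=0

step 1: low=(low[0]=0,low[1]=1,low[2]=?,low[3]=?,low[4]=?,low[5]=?,low[6]=0); scc=(scc[0]=?,scc[1]=?,scc[2]=?,scc[3]=?,scc[4]=?,scc[5]=?,scc[6]=?)
step 2: low=(low[0]=0,low[1]=1,low[2]=?,low[3]=1,low[4]=?,low[5]=?,low[6]=0); scc=(scc[0]=?,scc[1]=?,scc[2]=?,scc[3]=?,scc[4]=?,scc[5]=?,scc[6]=?)
step 3: low=(low[0]=0,low[1]=1,low[2]=?,low[3]=1,low[4]=?,low[5]=?,low[6]=0); scc=(scc[0]=?,scc[1]=?,scc[2]=?,scc[3]=?,scc[4]=?,scc[5]=?,scc[6]=?)
step 4: low=(low[0]=0,low[1]=1,low[2]=?,low[3]=1,low[4]=?,low[5]=?,low[6]=0); scc=(scc[0]=0,scc[1]=0,scc[2]=?,scc[3]=0,scc[4]=?,scc[5]=?,scc[6]=0)
step 5: low=(low[0]=0,low[1]=1,low[2]=4,low[3]=1,low[4]=?,low[5]=?,low[6]=0); scc=(scc[0]=0,scc[1]=0,scc[2]=1,scc[3]=0,scc[4]=?,scc[5]=?,scc[6]=0)
step 6: low=(low[0]=0,low[1]=1,low[2]=4,low[3]=1,low[4]=5,low[5]=?,low[6]=0); scc=(scc[0]=0,scc[1]=0,scc[2]=1,scc[3]=0,scc[4]=2,scc[5]=?,scc[6]=0)
step 7: low=(low[0]=0,low[1]=1,low[2]=4,low[3]=1,low[4]=5,low[5]=6,low[6]=0); scc=(scc[0]=0,scc[1]=0,scc[2]=1,scc[3]=0,scc[4]=2,scc[5]=3,scc[6]=0)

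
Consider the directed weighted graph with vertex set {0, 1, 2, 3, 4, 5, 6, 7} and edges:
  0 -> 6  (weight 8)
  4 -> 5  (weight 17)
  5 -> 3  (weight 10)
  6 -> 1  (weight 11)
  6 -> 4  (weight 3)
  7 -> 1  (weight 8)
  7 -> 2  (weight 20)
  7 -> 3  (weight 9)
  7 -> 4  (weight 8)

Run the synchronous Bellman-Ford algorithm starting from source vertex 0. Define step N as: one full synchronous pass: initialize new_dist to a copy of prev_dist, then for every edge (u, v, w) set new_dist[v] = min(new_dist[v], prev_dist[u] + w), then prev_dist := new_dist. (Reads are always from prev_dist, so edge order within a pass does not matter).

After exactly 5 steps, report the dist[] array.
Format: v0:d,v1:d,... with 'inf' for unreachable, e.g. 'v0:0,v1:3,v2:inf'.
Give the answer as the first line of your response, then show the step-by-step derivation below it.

v0:0,v1:19,v2:inf,v3:38,v4:11,v5:28,v6:8,v7:inf

step 1: dist = v0:0,v1:inf,v2:inf,v3:inf,v4:inf,v5:inf,v6:8,v7:inf
step 2: dist = v0:0,v1:19,v2:inf,v3:inf,v4:11,v5:inf,v6:8,v7:inf
step 3: dist = v0:0,v1:19,v2:inf,v3:inf,v4:11,v5:28,v6:8,v7:inf
step 4: dist = v0:0,v1:19,v2:inf,v3:38,v4:11,v5:28,v6:8,v7:inf
step 5: dist = v0:0,v1:19,v2:inf,v3:38,v4:11,v5:28,v6:8,v7:inf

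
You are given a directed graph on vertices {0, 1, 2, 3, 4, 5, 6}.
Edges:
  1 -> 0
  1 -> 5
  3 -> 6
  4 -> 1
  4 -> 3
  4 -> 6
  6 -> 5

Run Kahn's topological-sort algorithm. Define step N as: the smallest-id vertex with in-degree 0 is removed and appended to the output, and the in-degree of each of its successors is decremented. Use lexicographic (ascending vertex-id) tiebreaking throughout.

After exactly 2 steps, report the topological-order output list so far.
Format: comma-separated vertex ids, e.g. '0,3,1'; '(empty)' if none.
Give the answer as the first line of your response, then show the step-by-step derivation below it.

2,4

step 1: output 2; order=[2]; indeg=(1,1,0,1,0,2,2)
step 2: output 4; order=[2,4]; indeg=(1,0,0,0,0,2,1)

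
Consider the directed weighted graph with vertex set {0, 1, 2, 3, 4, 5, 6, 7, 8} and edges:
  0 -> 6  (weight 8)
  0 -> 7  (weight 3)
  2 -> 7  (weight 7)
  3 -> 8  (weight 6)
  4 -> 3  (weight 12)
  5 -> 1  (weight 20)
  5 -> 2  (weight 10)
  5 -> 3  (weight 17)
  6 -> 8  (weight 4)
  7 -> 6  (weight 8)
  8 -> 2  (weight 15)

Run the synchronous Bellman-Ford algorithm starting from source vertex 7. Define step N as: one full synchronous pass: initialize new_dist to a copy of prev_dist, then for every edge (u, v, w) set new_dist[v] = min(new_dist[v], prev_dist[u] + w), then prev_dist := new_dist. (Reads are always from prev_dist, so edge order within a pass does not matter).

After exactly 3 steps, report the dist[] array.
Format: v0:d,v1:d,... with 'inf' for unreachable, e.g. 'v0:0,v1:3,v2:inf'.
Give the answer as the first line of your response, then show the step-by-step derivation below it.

v0:inf,v1:inf,v2:27,v3:inf,v4:inf,v5:inf,v6:8,v7:0,v8:12

step 1: dist = v0:inf,v1:inf,v2:inf,v3:inf,v4:inf,v5:inf,v6:8,v7:0,v8:inf
step 2: dist = v0:inf,v1:inf,v2:inf,v3:inf,v4:inf,v5:inf,v6:8,v7:0,v8:12
step 3: dist = v0:inf,v1:inf,v2:27,v3:inf,v4:inf,v5:inf,v6:8,v7:0,v8:12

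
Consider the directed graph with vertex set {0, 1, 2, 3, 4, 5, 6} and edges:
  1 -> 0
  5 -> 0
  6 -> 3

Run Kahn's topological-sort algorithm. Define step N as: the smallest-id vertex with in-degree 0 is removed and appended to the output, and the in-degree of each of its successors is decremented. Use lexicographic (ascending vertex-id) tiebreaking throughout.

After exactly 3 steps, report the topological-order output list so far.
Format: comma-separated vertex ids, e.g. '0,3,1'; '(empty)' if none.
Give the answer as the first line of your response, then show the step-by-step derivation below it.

1,2,4

step 1: output 1; order=[1]; indeg=(1,0,0,1,0,0,0)
step 2: output 2; order=[1,2]; indeg=(1,0,0,1,0,0,0)
step 3: output 4; order=[1,2,4]; indeg=(1,0,0,1,0,0,0)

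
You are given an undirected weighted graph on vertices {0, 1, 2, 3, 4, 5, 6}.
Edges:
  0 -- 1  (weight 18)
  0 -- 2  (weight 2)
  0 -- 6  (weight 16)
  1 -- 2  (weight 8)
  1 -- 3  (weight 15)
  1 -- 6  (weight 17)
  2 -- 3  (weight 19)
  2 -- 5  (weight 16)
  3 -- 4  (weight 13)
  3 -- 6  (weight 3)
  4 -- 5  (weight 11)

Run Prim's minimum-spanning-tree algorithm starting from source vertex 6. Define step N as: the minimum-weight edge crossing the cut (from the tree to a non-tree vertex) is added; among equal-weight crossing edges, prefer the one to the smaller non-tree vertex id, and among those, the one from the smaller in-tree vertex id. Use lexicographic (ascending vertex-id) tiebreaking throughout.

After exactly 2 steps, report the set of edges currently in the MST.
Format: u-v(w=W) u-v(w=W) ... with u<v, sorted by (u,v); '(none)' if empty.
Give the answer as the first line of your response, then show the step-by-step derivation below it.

3-4(w=13) 3-6(w=3)

step 1: add edge 3-6 (w=3); MST = {3-6(w=3)}
step 2: add edge 3-4 (w=13); MST = {3-4(w=13) 3-6(w=3)}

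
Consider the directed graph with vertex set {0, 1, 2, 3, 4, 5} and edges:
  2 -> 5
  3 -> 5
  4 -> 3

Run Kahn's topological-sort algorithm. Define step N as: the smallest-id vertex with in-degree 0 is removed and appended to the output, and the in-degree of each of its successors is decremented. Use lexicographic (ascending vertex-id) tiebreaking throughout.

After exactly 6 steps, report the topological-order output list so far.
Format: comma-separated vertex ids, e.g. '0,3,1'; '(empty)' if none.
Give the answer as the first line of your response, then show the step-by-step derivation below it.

0,1,2,4,3,5

step 1: output 0; order=[0]; indeg=(0,0,0,1,0,2)
step 2: output 1; order=[0,1]; indeg=(0,0,0,1,0,2)
step 3: output 2; order=[0,1,2]; indeg=(0,0,0,1,0,1)
step 4: output 4; order=[0,1,2,4]; indeg=(0,0,0,0,0,1)
step 5: output 3; order=[0,1,2,4,3]; indeg=(0,0,0,0,0,0)
step 6: output 5; order=[0,1,2,4,3,5]; indeg=(0,0,0,0,0,0)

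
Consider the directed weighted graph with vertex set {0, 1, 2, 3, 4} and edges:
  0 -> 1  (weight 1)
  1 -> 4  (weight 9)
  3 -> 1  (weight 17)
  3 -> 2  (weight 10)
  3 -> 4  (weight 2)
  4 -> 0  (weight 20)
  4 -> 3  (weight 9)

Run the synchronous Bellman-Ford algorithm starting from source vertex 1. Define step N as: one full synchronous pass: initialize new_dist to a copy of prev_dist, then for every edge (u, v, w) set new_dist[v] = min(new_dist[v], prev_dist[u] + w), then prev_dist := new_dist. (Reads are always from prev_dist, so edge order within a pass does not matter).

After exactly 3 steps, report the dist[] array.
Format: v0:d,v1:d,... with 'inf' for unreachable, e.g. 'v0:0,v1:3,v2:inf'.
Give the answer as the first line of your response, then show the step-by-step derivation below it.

v0:29,v1:0,v2:28,v3:18,v4:9

step 1: dist = v0:inf,v1:0,v2:inf,v3:inf,v4:9
step 2: dist = v0:29,v1:0,v2:inf,v3:18,v4:9
step 3: dist = v0:29,v1:0,v2:28,v3:18,v4:9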